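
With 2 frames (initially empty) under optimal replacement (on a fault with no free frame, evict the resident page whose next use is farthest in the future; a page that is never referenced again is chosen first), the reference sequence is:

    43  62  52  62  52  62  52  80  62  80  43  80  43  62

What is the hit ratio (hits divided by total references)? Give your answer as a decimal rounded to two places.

43: miss, frames (43)
62: miss, frames (43 62)
52: miss, evict 43, frames (62 52)
62: hit
52: hit
62: hit
52: hit
80: miss, evict 52, frames (62 80)
62: hit
80: hit
43: miss, evict 62, frames (80 43)
80: hit
43: hit
62: miss, evict 43, frames (80 62)
Hits: 8 of 14 references → 8/14 = 0.5714.

0.57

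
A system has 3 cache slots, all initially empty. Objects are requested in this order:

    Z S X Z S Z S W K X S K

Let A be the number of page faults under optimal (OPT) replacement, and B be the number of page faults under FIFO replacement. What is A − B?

-1

Under OPT: F F F . . . . F F . . . → 5 faults.
Under FIFO: F F F . . . . F F . F . → 6 faults.
A − B = 5 − 6 = -1.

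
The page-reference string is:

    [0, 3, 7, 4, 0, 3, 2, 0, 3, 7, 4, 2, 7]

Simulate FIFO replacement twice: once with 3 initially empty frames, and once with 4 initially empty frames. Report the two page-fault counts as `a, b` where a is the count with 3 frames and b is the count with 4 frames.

3 frames: F F F F F F F . . F F . . → 9 faults.
4 frames: F F F F . . F F F F F F . → 10 faults.
10 > 9: adding a frame increased faults — Belady's anomaly.

9, 10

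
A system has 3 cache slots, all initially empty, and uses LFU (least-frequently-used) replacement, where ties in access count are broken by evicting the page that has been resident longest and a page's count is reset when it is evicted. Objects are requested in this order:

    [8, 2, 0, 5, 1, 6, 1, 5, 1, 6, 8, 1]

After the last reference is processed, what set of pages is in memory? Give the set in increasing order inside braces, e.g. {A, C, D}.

8 -> fault, frames {8}
2 -> fault, frames {8,2}
0 -> fault, frames {8,2,0}
5 -> fault, evict 8, frames {2,0,5}
1 -> fault, evict 2, frames {0,5,1}
6 -> fault, evict 0, frames {5,1,6}
1 -> hit
5 -> hit
1 -> hit
6 -> hit
8 -> fault, evict 5, frames {1,6,8}
1 -> hit

{1, 6, 8}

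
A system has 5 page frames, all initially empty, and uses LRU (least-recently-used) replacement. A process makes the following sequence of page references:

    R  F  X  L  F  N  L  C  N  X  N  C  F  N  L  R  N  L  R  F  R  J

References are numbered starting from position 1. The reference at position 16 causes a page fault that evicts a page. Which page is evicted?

X

pos 1: R → fault, frames (R)
pos 2: F → fault, frames (R F)
pos 3: X → fault, frames (R F X)
pos 4: L → fault, frames (R F X L)
pos 5: F → hit
pos 6: N → fault, frames (R X L F N)
pos 7: L → hit
pos 8: C → fault, evict R, frames (X F N L C)
pos 9: N → hit
pos 10: X → hit
pos 11: N → hit
pos 12: C → hit
pos 13: F → hit
pos 14: N → hit
pos 15: L → hit
pos 16: R → fault, evict X, frames (C F N L R)
At position 16, page X is evicted.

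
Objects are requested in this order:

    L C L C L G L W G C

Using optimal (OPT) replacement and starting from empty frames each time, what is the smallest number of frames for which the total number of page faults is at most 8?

f=1: 10 faults
f=2: 5 faults
f=3: 4 faults
f=4: 4 faults
Smallest f with faults ≤ 8 is 2.

2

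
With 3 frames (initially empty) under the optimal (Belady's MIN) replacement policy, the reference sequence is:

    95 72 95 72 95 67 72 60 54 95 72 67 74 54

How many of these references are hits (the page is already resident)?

95: miss, frames {95}
72: miss, frames {95,72}
95: hit
72: hit
95: hit
67: miss, frames {95,72,67}
72: hit
60: miss, evict 67, frames {95,72,60}
54: miss, evict 60, frames {95,72,54}
95: hit
72: hit
67: miss, evict 72, frames {95,54,67}
74: miss, evict 67, frames {95,54,74}
54: hit
Hits: 7.

7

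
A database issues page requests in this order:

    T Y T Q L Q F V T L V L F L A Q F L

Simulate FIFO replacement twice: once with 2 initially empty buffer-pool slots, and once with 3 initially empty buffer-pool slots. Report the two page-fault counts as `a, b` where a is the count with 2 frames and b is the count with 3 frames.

15, 12

2 frames: F F . F F . F F F F F . F F F F F F → 15 faults.
3 frames: F F . F F . F F F F . . F . F F . F → 12 faults.
12 < 15: adding a frame reduced faults, as is typical.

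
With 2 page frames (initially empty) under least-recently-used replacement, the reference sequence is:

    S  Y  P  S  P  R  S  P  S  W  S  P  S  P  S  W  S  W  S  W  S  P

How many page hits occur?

S: fault, frames (S)
Y: fault, frames (S Y)
P: fault, evict S, frames (Y P)
S: fault, evict Y, frames (P S)
P: hit
R: fault, evict S, frames (P R)
S: fault, evict P, frames (R S)
P: fault, evict R, frames (S P)
S: hit
W: fault, evict P, frames (S W)
S: hit
P: fault, evict W, frames (S P)
S: hit
P: hit
S: hit
W: fault, evict P, frames (S W)
S: hit
W: hit
S: hit
W: hit
S: hit
P: fault, evict W, frames (S P)
Hits: 11.

11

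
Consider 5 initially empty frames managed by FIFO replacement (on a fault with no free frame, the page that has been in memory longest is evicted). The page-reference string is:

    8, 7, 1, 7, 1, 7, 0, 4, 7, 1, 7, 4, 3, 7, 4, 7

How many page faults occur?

8 -> miss, frames {8}
7 -> miss, frames {8,7}
1 -> miss, frames {8,7,1}
7 -> hit
1 -> hit
7 -> hit
0 -> miss, frames {8,7,1,0}
4 -> miss, frames {8,7,1,0,4}
7 -> hit
1 -> hit
7 -> hit
4 -> hit
3 -> miss, evict 8, frames {7,1,0,4,3}
7 -> hit
4 -> hit
7 -> hit
Page faults: 6.

6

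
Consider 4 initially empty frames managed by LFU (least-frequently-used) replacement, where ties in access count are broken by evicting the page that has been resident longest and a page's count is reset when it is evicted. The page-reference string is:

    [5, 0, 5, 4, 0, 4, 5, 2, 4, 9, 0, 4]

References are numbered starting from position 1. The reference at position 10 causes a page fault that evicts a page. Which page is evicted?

2

pos 1: 5 -> miss, frames (5)
pos 2: 0 -> miss, frames (5 0)
pos 3: 5 -> hit
pos 4: 4 -> miss, frames (5 0 4)
pos 5: 0 -> hit
pos 6: 4 -> hit
pos 7: 5 -> hit
pos 8: 2 -> miss, frames (5 0 4 2)
pos 9: 4 -> hit
pos 10: 9 -> miss, evict 2, frames (5 0 4 9)
At position 10, page 2 is evicted.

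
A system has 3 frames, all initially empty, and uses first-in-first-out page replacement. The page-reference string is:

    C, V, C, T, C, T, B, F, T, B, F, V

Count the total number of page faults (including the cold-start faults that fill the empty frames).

6

C: miss, frames [C]
V: miss, frames [C, V]
C: hit
T: miss, frames [C, V, T]
C: hit
T: hit
B: miss, evict C, frames [V, T, B]
F: miss, evict V, frames [T, B, F]
T: hit
B: hit
F: hit
V: miss, evict T, frames [B, F, V]
Page faults: 6.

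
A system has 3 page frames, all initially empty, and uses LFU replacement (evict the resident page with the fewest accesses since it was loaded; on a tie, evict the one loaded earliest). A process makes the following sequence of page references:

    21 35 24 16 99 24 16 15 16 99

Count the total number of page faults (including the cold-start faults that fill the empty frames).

21: miss, frames {21}
35: miss, frames {21,35}
24: miss, frames {21,35,24}
16: miss, evict 21, frames {35,24,16}
99: miss, evict 35, frames {24,16,99}
24: hit
16: hit
15: miss, evict 99, frames {24,16,15}
16: hit
99: miss, evict 15, frames {24,16,99}
Page faults: 7.

7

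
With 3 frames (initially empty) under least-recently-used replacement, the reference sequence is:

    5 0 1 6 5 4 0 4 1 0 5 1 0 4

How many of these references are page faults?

10

5: miss, frames {5}
0: miss, frames {5,0}
1: miss, frames {5,0,1}
6: miss, evict 5, frames {0,1,6}
5: miss, evict 0, frames {1,6,5}
4: miss, evict 1, frames {6,5,4}
0: miss, evict 6, frames {5,4,0}
4: hit
1: miss, evict 5, frames {0,4,1}
0: hit
5: miss, evict 4, frames {1,0,5}
1: hit
0: hit
4: miss, evict 5, frames {1,0,4}
Page faults: 10.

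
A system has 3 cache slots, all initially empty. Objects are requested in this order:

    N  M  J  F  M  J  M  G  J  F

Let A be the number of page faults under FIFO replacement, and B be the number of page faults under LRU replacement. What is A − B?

-1

Under FIFO: F F F F . . . F . . → 5 faults.
Under LRU: F F F F . . . F . F → 6 faults.
A − B = 5 − 6 = -1.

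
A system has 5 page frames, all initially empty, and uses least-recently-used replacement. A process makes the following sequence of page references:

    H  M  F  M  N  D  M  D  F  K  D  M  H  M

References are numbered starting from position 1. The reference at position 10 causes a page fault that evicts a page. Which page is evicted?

pos 1: H → fault, frames {H}
pos 2: M → fault, frames {H,M}
pos 3: F → fault, frames {H,M,F}
pos 4: M → hit
pos 5: N → fault, frames {H,F,M,N}
pos 6: D → fault, frames {H,F,M,N,D}
pos 7: M → hit
pos 8: D → hit
pos 9: F → hit
pos 10: K → fault, evict H, frames {N,M,D,F,K}
At position 10, page H is evicted.

H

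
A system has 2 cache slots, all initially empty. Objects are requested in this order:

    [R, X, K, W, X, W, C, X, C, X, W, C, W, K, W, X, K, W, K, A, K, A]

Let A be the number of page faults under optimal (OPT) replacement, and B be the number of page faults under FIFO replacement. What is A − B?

-2

Under OPT: F F F F . . F . . . F . . F . F . F . F . . → 10 faults.
Under FIFO: F F F F F . F . . . F . . F . F . F F F . . → 12 faults.
A − B = 10 − 12 = -2.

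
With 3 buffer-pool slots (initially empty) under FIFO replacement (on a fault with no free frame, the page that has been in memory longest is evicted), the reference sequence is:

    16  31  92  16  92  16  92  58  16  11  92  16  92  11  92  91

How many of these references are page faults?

16 → miss, frames (16)
31 → miss, frames (16 31)
92 → miss, frames (16 31 92)
16 → hit
92 → hit
16 → hit
92 → hit
58 → miss, evict 16, frames (31 92 58)
16 → miss, evict 31, frames (92 58 16)
11 → miss, evict 92, frames (58 16 11)
92 → miss, evict 58, frames (16 11 92)
16 → hit
92 → hit
11 → hit
92 → hit
91 → miss, evict 16, frames (11 92 91)
Page faults: 8.

8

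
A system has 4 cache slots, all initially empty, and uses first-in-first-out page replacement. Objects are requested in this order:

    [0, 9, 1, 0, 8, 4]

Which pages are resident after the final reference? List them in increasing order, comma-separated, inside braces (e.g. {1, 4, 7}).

{1, 4, 8, 9}

0: fault, frames {0}
9: fault, frames {0,9}
1: fault, frames {0,9,1}
0: hit
8: fault, frames {0,9,1,8}
4: fault, evict 0, frames {9,1,8,4}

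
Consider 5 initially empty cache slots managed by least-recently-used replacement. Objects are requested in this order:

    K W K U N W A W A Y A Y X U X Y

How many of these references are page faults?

K: miss, frames [K]
W: miss, frames [K, W]
K: hit
U: miss, frames [W, K, U]
N: miss, frames [W, K, U, N]
W: hit
A: miss, frames [K, U, N, W, A]
W: hit
A: hit
Y: miss, evict K, frames [U, N, W, A, Y]
A: hit
Y: hit
X: miss, evict U, frames [N, W, A, Y, X]
U: miss, evict N, frames [W, A, Y, X, U]
X: hit
Y: hit
Page faults: 8.

8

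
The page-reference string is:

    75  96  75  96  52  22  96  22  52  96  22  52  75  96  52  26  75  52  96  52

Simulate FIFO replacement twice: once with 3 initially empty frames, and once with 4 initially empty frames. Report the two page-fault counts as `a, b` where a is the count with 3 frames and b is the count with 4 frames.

11, 8

3 frames: F F . . F F . . . . . . F F F F F . F F → 11 faults.
4 frames: F F . . F F . . . . . . . . . F F . F F → 8 faults.
8 < 11: adding a frame reduced faults, as is typical.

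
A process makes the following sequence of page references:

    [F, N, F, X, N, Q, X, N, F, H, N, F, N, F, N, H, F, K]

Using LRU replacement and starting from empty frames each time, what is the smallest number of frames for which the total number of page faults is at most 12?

f=1: 18 faults
f=2: 14 faults
f=3: 7 faults
f=4: 6 faults
f=5: 6 faults
f=6: 6 faults
Smallest f with faults ≤ 12 is 3.

3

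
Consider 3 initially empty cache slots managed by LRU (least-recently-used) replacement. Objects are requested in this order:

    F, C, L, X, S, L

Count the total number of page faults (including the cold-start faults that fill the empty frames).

5

F: fault, frames (F)
C: fault, frames (F C)
L: fault, frames (F C L)
X: fault, evict F, frames (C L X)
S: fault, evict C, frames (L X S)
L: hit
Page faults: 5.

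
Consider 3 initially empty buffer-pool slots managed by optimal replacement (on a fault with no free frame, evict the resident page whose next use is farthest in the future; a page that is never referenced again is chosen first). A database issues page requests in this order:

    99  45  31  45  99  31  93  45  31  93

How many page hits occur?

6

99: miss, frames (99)
45: miss, frames (99 45)
31: miss, frames (99 45 31)
45: hit
99: hit
31: hit
93: miss, evict 99, frames (45 31 93)
45: hit
31: hit
93: hit
Hits: 6.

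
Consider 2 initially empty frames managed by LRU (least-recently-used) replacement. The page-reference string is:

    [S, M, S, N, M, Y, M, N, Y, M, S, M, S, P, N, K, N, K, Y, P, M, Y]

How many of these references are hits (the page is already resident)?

S → fault, frames {S}
M → fault, frames {S,M}
S → hit
N → fault, evict M, frames {S,N}
M → fault, evict S, frames {N,M}
Y → fault, evict N, frames {M,Y}
M → hit
N → fault, evict Y, frames {M,N}
Y → fault, evict M, frames {N,Y}
M → fault, evict N, frames {Y,M}
S → fault, evict Y, frames {M,S}
M → hit
S → hit
P → fault, evict M, frames {S,P}
N → fault, evict S, frames {P,N}
K → fault, evict P, frames {N,K}
N → hit
K → hit
Y → fault, evict N, frames {K,Y}
P → fault, evict K, frames {Y,P}
M → fault, evict Y, frames {P,M}
Y → fault, evict P, frames {M,Y}
Hits: 6.

6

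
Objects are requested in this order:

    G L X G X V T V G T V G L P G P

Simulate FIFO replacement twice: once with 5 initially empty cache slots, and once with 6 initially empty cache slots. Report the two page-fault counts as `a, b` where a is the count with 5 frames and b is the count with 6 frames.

5 frames: F F F . . F F . . . . . . F F . → 7 faults.
6 frames: F F F . . F F . . . . . . F . . → 6 faults.
6 < 7: adding a frame reduced faults, as is typical.

7, 6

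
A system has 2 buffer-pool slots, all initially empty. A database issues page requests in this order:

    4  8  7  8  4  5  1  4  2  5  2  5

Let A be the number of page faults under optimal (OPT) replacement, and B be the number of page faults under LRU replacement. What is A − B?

-1

Under OPT: F F F . F F F . F F . . → 8 faults.
Under LRU: F F F . F F F F F F . . → 9 faults.
A − B = 8 − 9 = -1.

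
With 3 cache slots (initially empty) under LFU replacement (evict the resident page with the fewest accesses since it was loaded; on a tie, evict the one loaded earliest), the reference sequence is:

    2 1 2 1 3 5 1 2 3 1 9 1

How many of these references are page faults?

6

2: fault, frames (2)
1: fault, frames (2 1)
2: hit
1: hit
3: fault, frames (2 1 3)
5: fault, evict 3, frames (2 1 5)
1: hit
2: hit
3: fault, evict 5, frames (2 1 3)
1: hit
9: fault, evict 3, frames (2 1 9)
1: hit
Page faults: 6.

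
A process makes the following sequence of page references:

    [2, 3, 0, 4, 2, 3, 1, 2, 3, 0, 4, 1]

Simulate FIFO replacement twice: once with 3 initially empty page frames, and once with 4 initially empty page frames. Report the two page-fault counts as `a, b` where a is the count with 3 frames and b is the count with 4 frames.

3 frames: F F F F F F F . . F F . → 9 faults.
4 frames: F F F F . . F F F F F F → 10 faults.
10 > 9: adding a frame increased faults — Belady's anomaly.

9, 10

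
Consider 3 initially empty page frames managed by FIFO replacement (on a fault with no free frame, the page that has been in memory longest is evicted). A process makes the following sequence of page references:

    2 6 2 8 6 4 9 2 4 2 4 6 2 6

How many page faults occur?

7

2 -> fault, frames (2)
6 -> fault, frames (2 6)
2 -> hit
8 -> fault, frames (2 6 8)
6 -> hit
4 -> fault, evict 2, frames (6 8 4)
9 -> fault, evict 6, frames (8 4 9)
2 -> fault, evict 8, frames (4 9 2)
4 -> hit
2 -> hit
4 -> hit
6 -> fault, evict 4, frames (9 2 6)
2 -> hit
6 -> hit
Page faults: 7.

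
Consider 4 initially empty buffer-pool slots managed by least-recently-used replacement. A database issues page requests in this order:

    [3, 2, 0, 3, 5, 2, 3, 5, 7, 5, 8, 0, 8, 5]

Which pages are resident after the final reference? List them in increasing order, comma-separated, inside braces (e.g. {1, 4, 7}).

{0, 5, 7, 8}

3: miss, frames {3}
2: miss, frames {3,2}
0: miss, frames {3,2,0}
3: hit
5: miss, frames {2,0,3,5}
2: hit
3: hit
5: hit
7: miss, evict 0, frames {2,3,5,7}
5: hit
8: miss, evict 2, frames {3,7,5,8}
0: miss, evict 3, frames {7,5,8,0}
8: hit
5: hit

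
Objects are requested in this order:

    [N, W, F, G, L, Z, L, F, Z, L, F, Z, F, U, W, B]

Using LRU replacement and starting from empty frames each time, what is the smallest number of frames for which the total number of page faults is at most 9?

4

f=1: 16 faults
f=2: 14 faults
f=3: 10 faults
f=4: 9 faults
f=5: 9 faults
f=6: 8 faults
f=7: 8 faults
f=8: 8 faults
Smallest f with faults ≤ 9 is 4.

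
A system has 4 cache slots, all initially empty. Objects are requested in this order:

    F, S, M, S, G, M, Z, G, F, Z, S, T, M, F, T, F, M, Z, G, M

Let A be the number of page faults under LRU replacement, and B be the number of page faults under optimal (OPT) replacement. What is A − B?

4

Under LRU: F F F . F . F . F . F F F F . . . F F . → 12 faults.
Under OPT: F F F . F . F . . . . F F . . . . . F . → 8 faults.
A − B = 12 − 8 = 4.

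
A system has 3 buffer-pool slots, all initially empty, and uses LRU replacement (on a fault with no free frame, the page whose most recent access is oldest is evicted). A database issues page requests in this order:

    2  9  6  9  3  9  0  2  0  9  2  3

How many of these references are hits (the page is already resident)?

5

2 -> fault, frames [2]
9 -> fault, frames [2, 9]
6 -> fault, frames [2, 9, 6]
9 -> hit
3 -> fault, evict 2, frames [6, 9, 3]
9 -> hit
0 -> fault, evict 6, frames [3, 9, 0]
2 -> fault, evict 3, frames [9, 0, 2]
0 -> hit
9 -> hit
2 -> hit
3 -> fault, evict 0, frames [9, 2, 3]
Hits: 5.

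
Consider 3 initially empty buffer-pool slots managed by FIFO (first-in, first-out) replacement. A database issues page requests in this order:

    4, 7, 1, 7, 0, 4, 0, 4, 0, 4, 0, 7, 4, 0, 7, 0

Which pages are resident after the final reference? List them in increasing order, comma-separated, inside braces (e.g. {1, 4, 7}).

{0, 4, 7}

4 → fault, frames {4}
7 → fault, frames {4,7}
1 → fault, frames {4,7,1}
7 → hit
0 → fault, evict 4, frames {7,1,0}
4 → fault, evict 7, frames {1,0,4}
0 → hit
4 → hit
0 → hit
4 → hit
0 → hit
7 → fault, evict 1, frames {0,4,7}
4 → hit
0 → hit
7 → hit
0 → hit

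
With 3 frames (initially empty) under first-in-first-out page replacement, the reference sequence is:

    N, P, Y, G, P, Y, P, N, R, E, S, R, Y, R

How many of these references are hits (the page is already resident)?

N: miss, frames {N}
P: miss, frames {N,P}
Y: miss, frames {N,P,Y}
G: miss, evict N, frames {P,Y,G}
P: hit
Y: hit
P: hit
N: miss, evict P, frames {Y,G,N}
R: miss, evict Y, frames {G,N,R}
E: miss, evict G, frames {N,R,E}
S: miss, evict N, frames {R,E,S}
R: hit
Y: miss, evict R, frames {E,S,Y}
R: miss, evict E, frames {S,Y,R}
Hits: 4.

4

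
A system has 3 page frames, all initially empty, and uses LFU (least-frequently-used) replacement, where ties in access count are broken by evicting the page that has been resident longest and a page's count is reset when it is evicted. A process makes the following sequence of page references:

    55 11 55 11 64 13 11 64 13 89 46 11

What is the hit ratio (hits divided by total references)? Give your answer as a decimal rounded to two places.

55 → miss, frames (55)
11 → miss, frames (55 11)
55 → hit
11 → hit
64 → miss, frames (55 11 64)
13 → miss, evict 64, frames (55 11 13)
11 → hit
64 → miss, evict 13, frames (55 11 64)
13 → miss, evict 64, frames (55 11 13)
89 → miss, evict 13, frames (55 11 89)
46 → miss, evict 89, frames (55 11 46)
11 → hit
Hits: 4 of 12 references → 4/12 = 0.3333.

0.33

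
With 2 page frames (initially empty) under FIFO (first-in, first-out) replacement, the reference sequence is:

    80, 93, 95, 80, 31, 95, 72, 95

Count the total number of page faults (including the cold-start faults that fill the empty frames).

80: miss, frames {80}
93: miss, frames {80,93}
95: miss, evict 80, frames {93,95}
80: miss, evict 93, frames {95,80}
31: miss, evict 95, frames {80,31}
95: miss, evict 80, frames {31,95}
72: miss, evict 31, frames {95,72}
95: hit
Page faults: 7.

7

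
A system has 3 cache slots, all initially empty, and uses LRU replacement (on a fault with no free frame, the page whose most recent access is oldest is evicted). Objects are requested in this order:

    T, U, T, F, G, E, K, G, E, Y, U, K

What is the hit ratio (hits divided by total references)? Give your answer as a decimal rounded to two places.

0.25

T: fault, frames [T]
U: fault, frames [T, U]
T: hit
F: fault, frames [U, T, F]
G: fault, evict U, frames [T, F, G]
E: fault, evict T, frames [F, G, E]
K: fault, evict F, frames [G, E, K]
G: hit
E: hit
Y: fault, evict K, frames [G, E, Y]
U: fault, evict G, frames [E, Y, U]
K: fault, evict E, frames [Y, U, K]
Hits: 3 of 12 references → 3/12 = 0.2500.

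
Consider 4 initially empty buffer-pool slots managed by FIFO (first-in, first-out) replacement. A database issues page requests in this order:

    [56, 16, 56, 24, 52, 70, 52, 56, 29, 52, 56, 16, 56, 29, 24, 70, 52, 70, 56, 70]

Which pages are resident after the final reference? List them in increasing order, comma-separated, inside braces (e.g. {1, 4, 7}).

{24, 52, 56, 70}

56 → miss, frames (56)
16 → miss, frames (56 16)
56 → hit
24 → miss, frames (56 16 24)
52 → miss, frames (56 16 24 52)
70 → miss, evict 56, frames (16 24 52 70)
52 → hit
56 → miss, evict 16, frames (24 52 70 56)
29 → miss, evict 24, frames (52 70 56 29)
52 → hit
56 → hit
16 → miss, evict 52, frames (70 56 29 16)
56 → hit
29 → hit
24 → miss, evict 70, frames (56 29 16 24)
70 → miss, evict 56, frames (29 16 24 70)
52 → miss, evict 29, frames (16 24 70 52)
70 → hit
56 → miss, evict 16, frames (24 70 52 56)
70 → hit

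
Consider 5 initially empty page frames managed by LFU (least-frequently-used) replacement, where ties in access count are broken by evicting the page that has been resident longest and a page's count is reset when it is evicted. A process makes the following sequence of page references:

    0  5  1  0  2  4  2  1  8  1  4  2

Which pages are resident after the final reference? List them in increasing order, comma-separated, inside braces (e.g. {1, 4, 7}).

0 -> miss, frames (0)
5 -> miss, frames (0 5)
1 -> miss, frames (0 5 1)
0 -> hit
2 -> miss, frames (0 5 1 2)
4 -> miss, frames (0 5 1 2 4)
2 -> hit
1 -> hit
8 -> miss, evict 5, frames (0 1 2 4 8)
1 -> hit
4 -> hit
2 -> hit

{0, 1, 2, 4, 8}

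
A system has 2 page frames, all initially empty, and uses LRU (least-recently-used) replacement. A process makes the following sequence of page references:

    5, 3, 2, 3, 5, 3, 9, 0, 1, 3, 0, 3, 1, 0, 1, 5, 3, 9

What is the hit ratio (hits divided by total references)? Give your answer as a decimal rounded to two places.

0.22

5: miss, frames [5]
3: miss, frames [5, 3]
2: miss, evict 5, frames [3, 2]
3: hit
5: miss, evict 2, frames [3, 5]
3: hit
9: miss, evict 5, frames [3, 9]
0: miss, evict 3, frames [9, 0]
1: miss, evict 9, frames [0, 1]
3: miss, evict 0, frames [1, 3]
0: miss, evict 1, frames [3, 0]
3: hit
1: miss, evict 0, frames [3, 1]
0: miss, evict 3, frames [1, 0]
1: hit
5: miss, evict 0, frames [1, 5]
3: miss, evict 1, frames [5, 3]
9: miss, evict 5, frames [3, 9]
Hits: 4 of 18 references → 4/18 = 0.2222.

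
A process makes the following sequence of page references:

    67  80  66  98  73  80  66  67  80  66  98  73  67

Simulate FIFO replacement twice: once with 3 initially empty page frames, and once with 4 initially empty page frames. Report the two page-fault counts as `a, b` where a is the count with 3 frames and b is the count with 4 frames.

10, 11

3 frames: F F F F F F F F . . F F . → 10 faults.
4 frames: F F F F F . . F F F F F F → 11 faults.
11 > 10: adding a frame increased faults — Belady's anomaly.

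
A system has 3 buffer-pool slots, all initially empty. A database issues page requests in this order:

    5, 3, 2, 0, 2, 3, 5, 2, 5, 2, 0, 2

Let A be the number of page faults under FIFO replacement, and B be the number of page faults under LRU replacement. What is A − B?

Under FIFO: F F F F . . F . . . . . → 5 faults.
Under LRU: F F F F . . F . . . F . → 6 faults.
A − B = 5 − 6 = -1.

-1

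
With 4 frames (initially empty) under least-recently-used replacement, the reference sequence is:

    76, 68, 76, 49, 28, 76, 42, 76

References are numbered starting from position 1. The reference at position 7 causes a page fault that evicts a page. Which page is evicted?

pos 1: 76: fault, frames (76)
pos 2: 68: fault, frames (76 68)
pos 3: 76: hit
pos 4: 49: fault, frames (68 76 49)
pos 5: 28: fault, frames (68 76 49 28)
pos 6: 76: hit
pos 7: 42: fault, evict 68, frames (49 28 76 42)
At position 7, page 68 is evicted.

68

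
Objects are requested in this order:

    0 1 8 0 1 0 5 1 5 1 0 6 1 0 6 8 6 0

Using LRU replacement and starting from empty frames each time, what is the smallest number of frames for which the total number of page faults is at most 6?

f=1: 18 faults
f=2: 14 faults
f=3: 6 faults
f=4: 6 faults
f=5: 5 faults
Smallest f with faults ≤ 6 is 3.

3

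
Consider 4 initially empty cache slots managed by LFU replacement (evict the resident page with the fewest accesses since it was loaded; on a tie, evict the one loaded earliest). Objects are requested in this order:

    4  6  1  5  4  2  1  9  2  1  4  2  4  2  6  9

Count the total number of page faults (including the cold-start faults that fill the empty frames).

8

4 -> fault, frames [4]
6 -> fault, frames [4, 6]
1 -> fault, frames [4, 6, 1]
5 -> fault, frames [4, 6, 1, 5]
4 -> hit
2 -> fault, evict 6, frames [4, 1, 5, 2]
1 -> hit
9 -> fault, evict 5, frames [4, 1, 2, 9]
2 -> hit
1 -> hit
4 -> hit
2 -> hit
4 -> hit
2 -> hit
6 -> fault, evict 9, frames [4, 1, 2, 6]
9 -> fault, evict 6, frames [4, 1, 2, 9]
Page faults: 8.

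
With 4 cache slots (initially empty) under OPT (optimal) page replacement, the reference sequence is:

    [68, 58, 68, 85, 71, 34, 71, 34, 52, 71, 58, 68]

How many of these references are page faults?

68 -> fault, frames [68]
58 -> fault, frames [68, 58]
68 -> hit
85 -> fault, frames [68, 58, 85]
71 -> fault, frames [68, 58, 85, 71]
34 -> fault, evict 85, frames [68, 58, 71, 34]
71 -> hit
34 -> hit
52 -> fault, evict 34, frames [68, 58, 71, 52]
71 -> hit
58 -> hit
68 -> hit
Page faults: 6.

6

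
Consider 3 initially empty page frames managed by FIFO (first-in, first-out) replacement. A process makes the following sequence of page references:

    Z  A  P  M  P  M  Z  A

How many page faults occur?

6

Z → fault, frames [Z]
A → fault, frames [Z, A]
P → fault, frames [Z, A, P]
M → fault, evict Z, frames [A, P, M]
P → hit
M → hit
Z → fault, evict A, frames [P, M, Z]
A → fault, evict P, frames [M, Z, A]
Page faults: 6.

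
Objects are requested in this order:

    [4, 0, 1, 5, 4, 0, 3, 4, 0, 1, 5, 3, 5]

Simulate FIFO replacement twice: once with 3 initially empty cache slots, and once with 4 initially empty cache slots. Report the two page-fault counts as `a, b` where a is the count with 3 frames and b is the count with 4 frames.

3 frames: F F F F F F F . . F F . . → 9 faults.
4 frames: F F F F . . F F F F F F . → 10 faults.
10 > 9: adding a frame increased faults — Belady's anomaly.

9, 10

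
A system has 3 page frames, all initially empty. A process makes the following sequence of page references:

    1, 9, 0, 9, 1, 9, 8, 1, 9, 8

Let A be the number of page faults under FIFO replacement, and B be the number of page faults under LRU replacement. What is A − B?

2

Under FIFO: F F F . . . F F F . → 6 faults.
Under LRU: F F F . . . F . . . → 4 faults.
A − B = 6 − 4 = 2.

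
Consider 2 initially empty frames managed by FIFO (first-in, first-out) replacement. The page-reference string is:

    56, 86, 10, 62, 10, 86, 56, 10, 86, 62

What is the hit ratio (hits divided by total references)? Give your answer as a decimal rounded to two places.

56 -> fault, frames {56}
86 -> fault, frames {56,86}
10 -> fault, evict 56, frames {86,10}
62 -> fault, evict 86, frames {10,62}
10 -> hit
86 -> fault, evict 10, frames {62,86}
56 -> fault, evict 62, frames {86,56}
10 -> fault, evict 86, frames {56,10}
86 -> fault, evict 56, frames {10,86}
62 -> fault, evict 10, frames {86,62}
Hits: 1 of 10 references → 1/10 = 0.1000.

0.10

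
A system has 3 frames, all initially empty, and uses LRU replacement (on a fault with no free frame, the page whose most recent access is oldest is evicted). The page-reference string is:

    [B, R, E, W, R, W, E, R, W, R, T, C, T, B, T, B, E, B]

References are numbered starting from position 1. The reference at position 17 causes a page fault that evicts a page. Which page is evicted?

C

pos 1: B → fault, frames (B)
pos 2: R → fault, frames (B R)
pos 3: E → fault, frames (B R E)
pos 4: W → fault, evict B, frames (R E W)
pos 5: R → hit
pos 6: W → hit
pos 7: E → hit
pos 8: R → hit
pos 9: W → hit
pos 10: R → hit
pos 11: T → fault, evict E, frames (W R T)
pos 12: C → fault, evict W, frames (R T C)
pos 13: T → hit
pos 14: B → fault, evict R, frames (C T B)
pos 15: T → hit
pos 16: B → hit
pos 17: E → fault, evict C, frames (T B E)
At position 17, page C is evicted.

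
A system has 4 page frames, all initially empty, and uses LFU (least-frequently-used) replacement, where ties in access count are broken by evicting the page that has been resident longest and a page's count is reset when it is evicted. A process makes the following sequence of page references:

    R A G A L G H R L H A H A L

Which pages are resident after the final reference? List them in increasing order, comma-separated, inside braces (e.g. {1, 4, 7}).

{A, G, H, L}

R → miss, frames {R}
A → miss, frames {R,A}
G → miss, frames {R,A,G}
A → hit
L → miss, frames {R,A,G,L}
G → hit
H → miss, evict R, frames {A,G,L,H}
R → miss, evict L, frames {A,G,H,R}
L → miss, evict H, frames {A,G,R,L}
H → miss, evict R, frames {A,G,L,H}
A → hit
H → hit
A → hit
L → hit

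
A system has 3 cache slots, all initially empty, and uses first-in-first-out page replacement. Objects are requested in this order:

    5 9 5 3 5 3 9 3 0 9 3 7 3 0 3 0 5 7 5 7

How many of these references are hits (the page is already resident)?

14

5 -> miss, frames [5]
9 -> miss, frames [5, 9]
5 -> hit
3 -> miss, frames [5, 9, 3]
5 -> hit
3 -> hit
9 -> hit
3 -> hit
0 -> miss, evict 5, frames [9, 3, 0]
9 -> hit
3 -> hit
7 -> miss, evict 9, frames [3, 0, 7]
3 -> hit
0 -> hit
3 -> hit
0 -> hit
5 -> miss, evict 3, frames [0, 7, 5]
7 -> hit
5 -> hit
7 -> hit
Hits: 14.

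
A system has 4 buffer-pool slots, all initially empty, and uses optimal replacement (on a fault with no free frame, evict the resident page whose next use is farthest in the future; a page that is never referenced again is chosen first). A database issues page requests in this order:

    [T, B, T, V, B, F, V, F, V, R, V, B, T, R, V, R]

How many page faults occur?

T: miss, frames {T}
B: miss, frames {T,B}
T: hit
V: miss, frames {T,B,V}
B: hit
F: miss, frames {T,B,V,F}
V: hit
F: hit
V: hit
R: miss, evict F, frames {T,B,V,R}
V: hit
B: hit
T: hit
R: hit
V: hit
R: hit
Page faults: 5.

5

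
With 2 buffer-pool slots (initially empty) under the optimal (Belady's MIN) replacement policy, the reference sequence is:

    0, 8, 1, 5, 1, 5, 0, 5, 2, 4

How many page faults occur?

7

0 → fault, frames {0}
8 → fault, frames {0,8}
1 → fault, evict 8, frames {0,1}
5 → fault, evict 0, frames {1,5}
1 → hit
5 → hit
0 → fault, evict 1, frames {5,0}
5 → hit
2 → fault, evict 0, frames {5,2}
4 → fault, evict 2, frames {5,4}
Page faults: 7.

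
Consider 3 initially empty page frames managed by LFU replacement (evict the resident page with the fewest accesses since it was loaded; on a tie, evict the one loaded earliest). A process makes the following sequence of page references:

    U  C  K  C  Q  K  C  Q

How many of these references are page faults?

4

U: miss, frames [U]
C: miss, frames [U, C]
K: miss, frames [U, C, K]
C: hit
Q: miss, evict U, frames [C, K, Q]
K: hit
C: hit
Q: hit
Page faults: 4.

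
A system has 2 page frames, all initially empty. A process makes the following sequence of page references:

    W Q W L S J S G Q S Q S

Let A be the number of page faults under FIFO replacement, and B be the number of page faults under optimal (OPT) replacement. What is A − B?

Under FIFO: F F . F F F . F F F . . → 8 faults.
Under OPT: F F . F F F . F F . . . → 7 faults.
A − B = 8 − 7 = 1.

1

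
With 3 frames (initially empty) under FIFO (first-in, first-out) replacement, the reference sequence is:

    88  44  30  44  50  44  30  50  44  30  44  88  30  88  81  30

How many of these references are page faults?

7

88: miss, frames (88)
44: miss, frames (88 44)
30: miss, frames (88 44 30)
44: hit
50: miss, evict 88, frames (44 30 50)
44: hit
30: hit
50: hit
44: hit
30: hit
44: hit
88: miss, evict 44, frames (30 50 88)
30: hit
88: hit
81: miss, evict 30, frames (50 88 81)
30: miss, evict 50, frames (88 81 30)
Page faults: 7.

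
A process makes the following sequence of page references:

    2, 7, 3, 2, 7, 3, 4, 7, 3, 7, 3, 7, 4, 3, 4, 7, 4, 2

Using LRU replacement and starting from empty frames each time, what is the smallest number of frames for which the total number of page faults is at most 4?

f=1: 18 faults
f=2: 13 faults
f=3: 5 faults
f=4: 4 faults
Smallest f with faults ≤ 4 is 4.

4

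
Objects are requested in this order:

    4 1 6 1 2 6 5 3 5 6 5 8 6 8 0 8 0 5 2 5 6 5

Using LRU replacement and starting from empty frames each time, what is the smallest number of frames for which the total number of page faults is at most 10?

f=1: 22 faults
f=2: 14 faults
f=3: 11 faults
f=4: 10 faults
f=5: 9 faults
f=6: 8 faults
f=7: 8 faults
f=8: 8 faults
Smallest f with faults ≤ 10 is 4.

4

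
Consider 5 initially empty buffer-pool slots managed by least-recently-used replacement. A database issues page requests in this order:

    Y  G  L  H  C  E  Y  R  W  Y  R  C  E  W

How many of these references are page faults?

9

Y -> miss, frames {Y}
G -> miss, frames {Y,G}
L -> miss, frames {Y,G,L}
H -> miss, frames {Y,G,L,H}
C -> miss, frames {Y,G,L,H,C}
E -> miss, evict Y, frames {G,L,H,C,E}
Y -> miss, evict G, frames {L,H,C,E,Y}
R -> miss, evict L, frames {H,C,E,Y,R}
W -> miss, evict H, frames {C,E,Y,R,W}
Y -> hit
R -> hit
C -> hit
E -> hit
W -> hit
Page faults: 9.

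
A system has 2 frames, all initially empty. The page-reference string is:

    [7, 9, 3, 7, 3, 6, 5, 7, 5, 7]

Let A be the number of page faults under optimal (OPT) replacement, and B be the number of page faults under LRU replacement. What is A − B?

Under OPT: F F F . . F F . . . → 5 faults.
Under LRU: F F F F . F F F . . → 7 faults.
A − B = 5 − 7 = -2.

-2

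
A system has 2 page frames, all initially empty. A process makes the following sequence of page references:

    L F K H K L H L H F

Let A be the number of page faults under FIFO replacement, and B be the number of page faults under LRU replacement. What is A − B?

-1

Under FIFO: F F F F . F . . . F → 6 faults.
Under LRU: F F F F . F F . . F → 7 faults.
A − B = 6 − 7 = -1.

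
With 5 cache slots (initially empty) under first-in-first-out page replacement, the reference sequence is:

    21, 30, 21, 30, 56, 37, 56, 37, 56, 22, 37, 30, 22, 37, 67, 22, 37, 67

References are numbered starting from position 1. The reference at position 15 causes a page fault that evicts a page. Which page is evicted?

pos 1: 21: fault, frames {21}
pos 2: 30: fault, frames {21,30}
pos 3: 21: hit
pos 4: 30: hit
pos 5: 56: fault, frames {21,30,56}
pos 6: 37: fault, frames {21,30,56,37}
pos 7: 56: hit
pos 8: 37: hit
pos 9: 56: hit
pos 10: 22: fault, frames {21,30,56,37,22}
pos 11: 37: hit
pos 12: 30: hit
pos 13: 22: hit
pos 14: 37: hit
pos 15: 67: fault, evict 21, frames {30,56,37,22,67}
At position 15, page 21 is evicted.

21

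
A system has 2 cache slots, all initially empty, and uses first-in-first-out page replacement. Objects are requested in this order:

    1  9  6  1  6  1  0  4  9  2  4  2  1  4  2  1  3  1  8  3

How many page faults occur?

15

1: miss, frames (1)
9: miss, frames (1 9)
6: miss, evict 1, frames (9 6)
1: miss, evict 9, frames (6 1)
6: hit
1: hit
0: miss, evict 6, frames (1 0)
4: miss, evict 1, frames (0 4)
9: miss, evict 0, frames (4 9)
2: miss, evict 4, frames (9 2)
4: miss, evict 9, frames (2 4)
2: hit
1: miss, evict 2, frames (4 1)
4: hit
2: miss, evict 4, frames (1 2)
1: hit
3: miss, evict 1, frames (2 3)
1: miss, evict 2, frames (3 1)
8: miss, evict 3, frames (1 8)
3: miss, evict 1, frames (8 3)
Page faults: 15.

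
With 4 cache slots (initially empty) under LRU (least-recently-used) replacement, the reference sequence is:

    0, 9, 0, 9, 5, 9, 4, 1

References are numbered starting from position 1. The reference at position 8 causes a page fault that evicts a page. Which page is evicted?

pos 1: 0 → fault, frames {0}
pos 2: 9 → fault, frames {0,9}
pos 3: 0 → hit
pos 4: 9 → hit
pos 5: 5 → fault, frames {0,9,5}
pos 6: 9 → hit
pos 7: 4 → fault, frames {0,5,9,4}
pos 8: 1 → fault, evict 0, frames {5,9,4,1}
At position 8, page 0 is evicted.

0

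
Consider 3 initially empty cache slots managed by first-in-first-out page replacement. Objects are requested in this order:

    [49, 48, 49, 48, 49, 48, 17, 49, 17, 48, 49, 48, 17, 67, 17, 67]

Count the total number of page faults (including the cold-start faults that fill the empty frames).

49: fault, frames [49]
48: fault, frames [49, 48]
49: hit
48: hit
49: hit
48: hit
17: fault, frames [49, 48, 17]
49: hit
17: hit
48: hit
49: hit
48: hit
17: hit
67: fault, evict 49, frames [48, 17, 67]
17: hit
67: hit
Page faults: 4.

4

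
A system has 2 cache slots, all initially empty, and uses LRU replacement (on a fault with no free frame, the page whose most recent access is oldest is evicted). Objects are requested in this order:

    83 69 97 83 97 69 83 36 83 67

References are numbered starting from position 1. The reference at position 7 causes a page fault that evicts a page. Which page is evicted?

pos 1: 83 -> miss, frames (83)
pos 2: 69 -> miss, frames (83 69)
pos 3: 97 -> miss, evict 83, frames (69 97)
pos 4: 83 -> miss, evict 69, frames (97 83)
pos 5: 97 -> hit
pos 6: 69 -> miss, evict 83, frames (97 69)
pos 7: 83 -> miss, evict 97, frames (69 83)
At position 7, page 97 is evicted.

97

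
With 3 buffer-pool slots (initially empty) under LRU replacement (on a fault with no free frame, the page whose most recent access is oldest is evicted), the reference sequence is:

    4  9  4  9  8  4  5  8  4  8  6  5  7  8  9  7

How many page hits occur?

7

4: fault, frames [4]
9: fault, frames [4, 9]
4: hit
9: hit
8: fault, frames [4, 9, 8]
4: hit
5: fault, evict 9, frames [8, 4, 5]
8: hit
4: hit
8: hit
6: fault, evict 5, frames [4, 8, 6]
5: fault, evict 4, frames [8, 6, 5]
7: fault, evict 8, frames [6, 5, 7]
8: fault, evict 6, frames [5, 7, 8]
9: fault, evict 5, frames [7, 8, 9]
7: hit
Hits: 7.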